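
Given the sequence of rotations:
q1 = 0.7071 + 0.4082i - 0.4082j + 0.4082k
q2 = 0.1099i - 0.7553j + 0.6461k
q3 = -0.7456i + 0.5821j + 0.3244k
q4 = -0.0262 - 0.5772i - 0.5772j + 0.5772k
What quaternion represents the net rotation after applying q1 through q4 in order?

q2 · q1 = -0.6169 + 0.0331i - 0.3152j + 0.7203k
q3 · q2 · q1 = -0.0255 + 0.9815i + 0.1887j + 0.0156k
q4 · q3 · q2 · q1 = 0.6671 - 0.1289i + 0.5853j + 0.4425k
0.6671 - 0.1289i + 0.5853j + 0.4425k


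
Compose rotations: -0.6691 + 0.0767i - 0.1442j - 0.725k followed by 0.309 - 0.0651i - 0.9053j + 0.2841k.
-0.1263 + 0.7646i + 0.5358j - 0.3353k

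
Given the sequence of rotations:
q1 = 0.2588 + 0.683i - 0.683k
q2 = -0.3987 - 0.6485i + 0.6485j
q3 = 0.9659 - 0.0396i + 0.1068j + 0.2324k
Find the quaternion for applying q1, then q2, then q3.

q2 · q1 = 0.3397 - 0.8831i - 0.2751j - 0.1706k
q3 · q2 · q1 = 0.3622 - 0.8207i - 0.4414j + 0.0194k
0.3622 - 0.8207i - 0.4414j + 0.0194k


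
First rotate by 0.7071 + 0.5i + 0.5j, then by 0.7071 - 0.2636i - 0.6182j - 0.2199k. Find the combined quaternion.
0.9409 + 0.2771i - 0.1935j + 0.0218k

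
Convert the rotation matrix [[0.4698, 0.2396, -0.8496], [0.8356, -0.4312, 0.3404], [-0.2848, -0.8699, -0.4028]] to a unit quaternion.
-0.3987 + 0.7589i + 0.3542j - 0.3737k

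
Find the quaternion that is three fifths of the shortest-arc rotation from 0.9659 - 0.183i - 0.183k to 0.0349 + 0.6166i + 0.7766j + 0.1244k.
0.5111 - 0.5802i - 0.6023j - 0.1984k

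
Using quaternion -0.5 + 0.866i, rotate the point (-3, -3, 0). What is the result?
(-3, 1.5, 2.598)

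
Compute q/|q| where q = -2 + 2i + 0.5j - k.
-0.6576 + 0.6576i + 0.1644j - 0.3288k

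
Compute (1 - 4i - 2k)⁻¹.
0.0476 + 0.1905i + 0.0952k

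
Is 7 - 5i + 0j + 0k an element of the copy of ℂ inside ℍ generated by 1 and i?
Yes. The quaternion 7 - 5i has j- and k-coefficients y = z = 0, so it lies in the complex subalgebra spanned by 1 and i.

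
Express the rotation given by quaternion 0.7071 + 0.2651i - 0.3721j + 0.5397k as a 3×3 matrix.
[[0.1405, -0.9605, -0.2401], [0.566, 0.2769, -0.7765], [0.8124, -0.0267, 0.5825]]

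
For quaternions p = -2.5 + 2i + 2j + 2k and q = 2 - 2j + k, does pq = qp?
No: pq = -3 + 10i + 7j - 2.5k ≠ -3 - 2i + 11j + 5.5k = qp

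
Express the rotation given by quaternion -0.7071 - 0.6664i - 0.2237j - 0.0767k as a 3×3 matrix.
[[0.8882, 0.1897, 0.4186], [0.4066, 0.1001, -0.9081], [-0.2141, 0.9767, 0.0117]]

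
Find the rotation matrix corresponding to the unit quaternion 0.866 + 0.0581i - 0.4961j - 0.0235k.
[[0.5067, -0.0169, -0.862], [-0.0983, 0.9921, -0.0773], [0.8565, 0.1239, 0.501]]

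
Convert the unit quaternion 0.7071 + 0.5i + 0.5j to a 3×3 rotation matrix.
[[0.5, 0.5, 0.7071], [0.5, 0.5, -0.7071], [-0.7071, 0.7071, 0]]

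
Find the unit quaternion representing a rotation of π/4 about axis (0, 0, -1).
0.9239 - 0.3827k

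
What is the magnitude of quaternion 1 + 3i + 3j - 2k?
√23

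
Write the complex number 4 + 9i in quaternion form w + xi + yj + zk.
4 + 9i + 0j + 0k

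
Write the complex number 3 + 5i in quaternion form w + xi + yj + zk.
3 + 5i + 0j + 0k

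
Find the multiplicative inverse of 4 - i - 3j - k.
0.1481 + 0.037i + 0.1111j + 0.037k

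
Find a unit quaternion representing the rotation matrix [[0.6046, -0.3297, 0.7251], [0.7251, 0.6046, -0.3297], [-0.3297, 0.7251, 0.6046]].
0.8387 + 0.3144i + 0.3144j + 0.3144k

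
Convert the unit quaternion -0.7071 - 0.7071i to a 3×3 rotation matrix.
[[1, 0, 0], [0, 0, -1], [0, 1, 0]]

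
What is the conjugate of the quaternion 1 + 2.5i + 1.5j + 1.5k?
1 - 2.5i - 1.5j - 1.5k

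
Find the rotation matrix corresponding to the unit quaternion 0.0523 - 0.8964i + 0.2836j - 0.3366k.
[[0.6125, -0.4732, 0.6331], [-0.5436, -0.8337, -0.0972], [0.5738, -0.2847, -0.7679]]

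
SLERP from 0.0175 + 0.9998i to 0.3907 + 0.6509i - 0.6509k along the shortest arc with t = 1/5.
0.1027 + 0.9838i - 0.1467k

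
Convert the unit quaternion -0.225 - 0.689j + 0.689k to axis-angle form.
axis = (0, -√2/2, √2/2), θ = 206°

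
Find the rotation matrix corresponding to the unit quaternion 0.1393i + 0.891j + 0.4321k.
[[-0.9612, 0.2482, 0.1204], [0.2482, 0.5878, 0.77], [0.1204, 0.77, -0.6266]]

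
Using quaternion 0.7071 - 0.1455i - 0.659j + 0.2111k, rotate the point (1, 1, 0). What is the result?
(-0.064, 1.359, 0.387)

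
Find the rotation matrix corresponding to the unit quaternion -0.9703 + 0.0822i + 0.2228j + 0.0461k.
[[0.8965, 0.1261, -0.4248], [-0.0528, 0.9822, 0.1801], [0.4399, -0.139, 0.8872]]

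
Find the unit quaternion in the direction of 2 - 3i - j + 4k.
0.3651 - 0.5477i - 0.1826j + 0.7303k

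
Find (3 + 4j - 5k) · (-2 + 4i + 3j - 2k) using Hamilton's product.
-28 + 19i - 19j - 12k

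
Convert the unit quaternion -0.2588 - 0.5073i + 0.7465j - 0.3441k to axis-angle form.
axis = (-0.5252, 0.7728, -0.3562), θ = 7π/6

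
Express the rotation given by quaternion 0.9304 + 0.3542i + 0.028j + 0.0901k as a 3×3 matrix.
[[0.9822, -0.1478, 0.1159], [0.1875, 0.7328, -0.654], [0.0117, 0.6641, 0.7475]]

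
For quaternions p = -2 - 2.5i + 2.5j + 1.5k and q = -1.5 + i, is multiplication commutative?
No: pq = 5.5 + 1.75i - 2.25j - 4.75k ≠ 5.5 + 1.75i - 5.25j + 0.25k = qp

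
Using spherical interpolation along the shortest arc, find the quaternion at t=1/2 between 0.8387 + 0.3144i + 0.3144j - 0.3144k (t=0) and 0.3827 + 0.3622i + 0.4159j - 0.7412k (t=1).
0.644 + 0.3567i + 0.385j - 0.5566k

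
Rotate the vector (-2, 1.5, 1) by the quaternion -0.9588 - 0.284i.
(-2, 0.713, 1.656)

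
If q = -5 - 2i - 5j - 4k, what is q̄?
-5 + 2i + 5j + 4k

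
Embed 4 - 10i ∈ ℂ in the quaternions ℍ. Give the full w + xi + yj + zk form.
4 - 10i + 0j + 0k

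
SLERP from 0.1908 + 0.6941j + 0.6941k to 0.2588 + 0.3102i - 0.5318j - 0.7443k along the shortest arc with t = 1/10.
0.1462 - 0.0328i + 0.6878j + 0.7103k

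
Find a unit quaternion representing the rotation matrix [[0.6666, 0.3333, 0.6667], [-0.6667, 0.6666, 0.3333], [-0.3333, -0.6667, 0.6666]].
0.866 - 0.2887i + 0.2887j - 0.2887k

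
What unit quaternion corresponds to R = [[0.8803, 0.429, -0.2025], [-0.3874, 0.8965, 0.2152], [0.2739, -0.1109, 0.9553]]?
0.9659 - 0.0844i - 0.1233j - 0.2113k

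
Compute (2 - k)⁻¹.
0.4 + 0.2k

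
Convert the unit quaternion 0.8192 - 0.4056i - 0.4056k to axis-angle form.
axis = (-√2/2, 0, -√2/2), θ = 70°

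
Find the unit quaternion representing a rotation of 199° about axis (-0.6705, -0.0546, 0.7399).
-0.165 - 0.6613i - 0.0539j + 0.7298k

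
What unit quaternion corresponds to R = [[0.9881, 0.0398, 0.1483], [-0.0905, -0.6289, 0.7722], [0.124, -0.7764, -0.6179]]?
-0.4305 + 0.8993i - 0.0141j + 0.0757k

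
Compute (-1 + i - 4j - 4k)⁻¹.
-0.0294 - 0.0294i + 0.1176j + 0.1176k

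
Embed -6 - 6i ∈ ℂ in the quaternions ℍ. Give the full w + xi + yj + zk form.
-6 - 6i + 0j + 0k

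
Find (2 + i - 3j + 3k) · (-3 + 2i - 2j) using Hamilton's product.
-14 + 7i + 11j - 5k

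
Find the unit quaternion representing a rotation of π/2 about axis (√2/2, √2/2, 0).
0.7071 + 0.5i + 0.5j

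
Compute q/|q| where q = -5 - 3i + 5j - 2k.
-0.6299 - 0.378i + 0.6299j - 0.252k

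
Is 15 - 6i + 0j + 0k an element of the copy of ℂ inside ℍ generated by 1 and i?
Yes. The quaternion 15 - 6i has j- and k-coefficients y = z = 0, so it lies in the complex subalgebra spanned by 1 and i.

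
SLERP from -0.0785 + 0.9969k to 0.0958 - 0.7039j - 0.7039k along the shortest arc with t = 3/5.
-0.0958 + 0.4517j + 0.887k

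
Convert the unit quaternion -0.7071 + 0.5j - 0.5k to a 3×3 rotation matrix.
[[0, -0.7071, -0.7071], [0.7071, 0.5, -0.5], [0.7071, -0.5, 0.5]]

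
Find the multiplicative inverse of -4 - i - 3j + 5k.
-0.0784 + 0.0196i + 0.0588j - 0.098k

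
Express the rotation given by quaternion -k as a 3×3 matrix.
[[-1, 0, 0], [0, -1, 0], [0, 0, 1]]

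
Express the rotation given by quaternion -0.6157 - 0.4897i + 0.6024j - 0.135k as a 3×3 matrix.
[[0.2378, -0.7562, -0.6096], [-0.4238, 0.4839, -0.7657], [0.874, 0.4404, -0.2054]]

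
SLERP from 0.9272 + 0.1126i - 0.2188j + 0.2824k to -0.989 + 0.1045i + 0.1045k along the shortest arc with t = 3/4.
0.9971 - 0.0506i - 0.0569j - 0.0064k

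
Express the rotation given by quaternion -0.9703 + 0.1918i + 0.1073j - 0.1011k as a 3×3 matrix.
[[0.9565, -0.155, -0.247], [0.2374, 0.906, 0.3505], [0.1694, -0.3939, 0.9034]]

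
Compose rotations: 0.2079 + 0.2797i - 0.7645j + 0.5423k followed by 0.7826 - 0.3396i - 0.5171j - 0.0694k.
-0.1 - 0.1852i - 0.541j + 0.8142k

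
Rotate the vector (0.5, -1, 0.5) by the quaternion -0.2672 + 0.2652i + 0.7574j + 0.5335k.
(-1.106, 0.243, -0.467)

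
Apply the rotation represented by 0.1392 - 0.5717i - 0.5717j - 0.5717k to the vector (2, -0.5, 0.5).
(-0.774, 1.549, 1.225)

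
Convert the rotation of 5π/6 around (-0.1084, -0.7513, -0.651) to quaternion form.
0.2588 - 0.1047i - 0.7257j - 0.6288k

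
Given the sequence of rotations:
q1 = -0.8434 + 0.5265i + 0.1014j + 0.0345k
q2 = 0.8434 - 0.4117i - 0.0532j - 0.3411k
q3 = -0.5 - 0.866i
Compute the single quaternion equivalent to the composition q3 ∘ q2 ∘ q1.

q2 · q1 = -0.4774 + 0.824i - 0.035j + 0.303k
q3 · q2 · q1 = 0.9523 + 0.0014i + 0.2799j - 0.1212k
0.9523 + 0.0014i + 0.2799j - 0.1212k


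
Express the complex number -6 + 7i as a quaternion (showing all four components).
-6 + 7i + 0j + 0k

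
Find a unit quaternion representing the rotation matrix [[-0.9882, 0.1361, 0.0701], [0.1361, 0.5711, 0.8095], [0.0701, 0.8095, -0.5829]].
0.0768i + 0.8863j + 0.4567k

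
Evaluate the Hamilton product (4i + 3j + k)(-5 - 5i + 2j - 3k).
17 - 31i - 8j + 18k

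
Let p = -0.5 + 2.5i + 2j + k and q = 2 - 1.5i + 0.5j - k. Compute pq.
2.75 + 3.25i + 4.75j + 6.75k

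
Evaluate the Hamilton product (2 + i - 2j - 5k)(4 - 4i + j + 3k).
29 - 5i + 11j - 21k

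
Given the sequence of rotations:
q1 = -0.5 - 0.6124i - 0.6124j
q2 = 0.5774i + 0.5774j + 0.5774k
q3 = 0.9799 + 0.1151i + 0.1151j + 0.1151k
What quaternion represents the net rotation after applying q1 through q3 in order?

q2 · q1 = 0.7072 + 0.0649i - 0.6423j - 0.2887k
q3 · q2 · q1 = 0.7927 + 0.1857i - 0.5073j - 0.2829k
0.7927 + 0.1857i - 0.5073j - 0.2829k


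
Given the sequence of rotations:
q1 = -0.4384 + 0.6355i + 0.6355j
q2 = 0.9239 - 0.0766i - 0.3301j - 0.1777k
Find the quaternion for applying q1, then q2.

q2 · q1 = -0.1466 + 0.7336i + 0.6189j + 0.239k
-0.1466 + 0.7336i + 0.6189j + 0.239k


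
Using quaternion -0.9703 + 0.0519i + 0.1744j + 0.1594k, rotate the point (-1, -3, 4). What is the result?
(-3.158, -1.915, 3.515)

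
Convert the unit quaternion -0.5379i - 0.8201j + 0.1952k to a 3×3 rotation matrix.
[[-0.4213, 0.8823, -0.21], [0.8823, 0.3451, -0.3202], [-0.21, -0.3202, -0.9238]]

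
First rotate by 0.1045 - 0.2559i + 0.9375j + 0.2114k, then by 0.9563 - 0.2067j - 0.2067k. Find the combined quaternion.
0.3374 - 0.0946i + 0.9278j + 0.1277k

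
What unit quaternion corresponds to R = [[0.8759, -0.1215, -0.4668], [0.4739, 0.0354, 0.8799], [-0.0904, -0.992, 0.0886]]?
0.7071 - 0.6618i - 0.1331j + 0.2105k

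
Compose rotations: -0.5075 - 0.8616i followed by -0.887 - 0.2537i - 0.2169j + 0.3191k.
0.2316 + 0.893i - 0.1649j - 0.3488k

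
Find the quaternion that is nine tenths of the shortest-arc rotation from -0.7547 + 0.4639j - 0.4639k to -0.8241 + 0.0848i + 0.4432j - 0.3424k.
-0.8181 + 0.0764i + 0.4458j - 0.355k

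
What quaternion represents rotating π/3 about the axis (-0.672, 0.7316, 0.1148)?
0.866 - 0.336i + 0.3658j + 0.0574k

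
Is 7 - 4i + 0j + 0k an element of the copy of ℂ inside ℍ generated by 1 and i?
Yes. The quaternion 7 - 4i has j- and k-coefficients y = z = 0, so it lies in the complex subalgebra spanned by 1 and i.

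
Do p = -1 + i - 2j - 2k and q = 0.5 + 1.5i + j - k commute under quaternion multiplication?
No: pq = -2 + 3i - 4j + 4k ≠ -2 - 5i - 4k = qp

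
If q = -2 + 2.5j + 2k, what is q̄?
-2 - 2.5j - 2k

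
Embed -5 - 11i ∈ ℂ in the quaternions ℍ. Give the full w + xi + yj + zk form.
-5 - 11i + 0j + 0k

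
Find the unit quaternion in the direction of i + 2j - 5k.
0.1826i + 0.3651j - 0.9129k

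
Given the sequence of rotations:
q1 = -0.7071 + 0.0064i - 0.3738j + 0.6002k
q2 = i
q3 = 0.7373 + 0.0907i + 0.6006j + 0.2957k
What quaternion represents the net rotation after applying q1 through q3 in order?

q2 · q1 = -0.0064 - 0.7071i - 0.6002j - 0.3738k
q3 · q2 · q1 = 0.5304 - 0.569i - 0.6216j + 0.0928k
0.5304 - 0.569i - 0.6216j + 0.0928k


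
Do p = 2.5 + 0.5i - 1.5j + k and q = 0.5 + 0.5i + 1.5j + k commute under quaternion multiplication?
No: pq = 2.25 - 1.5i + 3j + 4.5k ≠ 2.25 + 4.5i + 3j + 1.5k = qp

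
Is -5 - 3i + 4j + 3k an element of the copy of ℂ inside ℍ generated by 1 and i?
No. The quaternion -5 - 3i + 4j + 3k has j-coefficient y = 4 and k-coefficient z = 3, not both zero, so it does not lie in the complex subalgebra spanned by 1 and i.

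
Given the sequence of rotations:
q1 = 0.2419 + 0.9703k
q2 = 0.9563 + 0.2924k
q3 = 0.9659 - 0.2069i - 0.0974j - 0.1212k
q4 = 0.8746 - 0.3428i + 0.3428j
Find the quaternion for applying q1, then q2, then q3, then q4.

q2 · q1 = -0.0524 + 0.9986k
q3 · q2 · q1 = 0.0704 - 0.0864i + 0.2117j + 0.9709k
q4 · q3 · q2 · q1 = -0.0406 + 0.2331i + 0.5421j + 0.8062k
-0.0406 + 0.2331i + 0.5421j + 0.8062k


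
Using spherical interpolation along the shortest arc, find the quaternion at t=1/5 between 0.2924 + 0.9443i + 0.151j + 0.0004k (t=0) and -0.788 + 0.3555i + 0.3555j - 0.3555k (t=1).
0.0454 + 0.9649i + 0.2385j - 0.0999k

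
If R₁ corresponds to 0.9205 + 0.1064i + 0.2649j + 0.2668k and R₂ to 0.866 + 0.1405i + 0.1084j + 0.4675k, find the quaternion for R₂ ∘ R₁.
0.6288 + 0.1266i + 0.3414j + 0.6871k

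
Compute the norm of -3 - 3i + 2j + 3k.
√31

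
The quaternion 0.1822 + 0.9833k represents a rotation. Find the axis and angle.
axis = (0, 0, 1), θ = 159°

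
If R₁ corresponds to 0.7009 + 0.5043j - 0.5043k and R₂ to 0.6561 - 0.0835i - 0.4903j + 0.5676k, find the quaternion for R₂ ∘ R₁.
0.9934 - 0.0975i - 0.0549j + 0.0249k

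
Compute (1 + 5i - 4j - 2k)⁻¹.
0.0217 - 0.1087i + 0.087j + 0.0435k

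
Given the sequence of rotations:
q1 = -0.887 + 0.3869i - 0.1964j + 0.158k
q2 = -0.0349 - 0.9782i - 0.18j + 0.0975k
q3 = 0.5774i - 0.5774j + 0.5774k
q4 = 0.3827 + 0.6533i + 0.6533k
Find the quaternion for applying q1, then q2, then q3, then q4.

q2 · q1 = 0.3587 + 0.8449i + 0.3588j + 0.1698k
q3 · q2 · q1 = -0.3787 - 0.0981i + 0.1827j + 0.9021k
q4 · q3 · q2 · q1 = -0.6702 - 0.4043i - 0.5835j + 0.2172k
-0.6702 - 0.4043i - 0.5835j + 0.2172k


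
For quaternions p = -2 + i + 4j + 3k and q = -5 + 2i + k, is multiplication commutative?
No: pq = 5 - 5i - 15j - 25k ≠ 5 - 13i - 25j - 9k = qp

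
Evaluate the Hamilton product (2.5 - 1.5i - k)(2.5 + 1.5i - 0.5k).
8 - 2.25j - 3.75k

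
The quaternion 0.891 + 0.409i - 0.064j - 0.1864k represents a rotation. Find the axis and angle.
axis = (0.9009, -0.141, -0.4106), θ = 54°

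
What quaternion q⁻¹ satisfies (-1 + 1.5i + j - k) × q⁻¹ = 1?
-0.1905 - 0.2857i - 0.1905j + 0.1905k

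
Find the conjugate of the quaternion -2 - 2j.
-2 + 2j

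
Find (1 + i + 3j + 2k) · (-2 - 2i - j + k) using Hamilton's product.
1 + i - 12j + 2k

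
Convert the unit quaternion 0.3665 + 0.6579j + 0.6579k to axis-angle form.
axis = (0, √2/2, √2/2), θ = 137°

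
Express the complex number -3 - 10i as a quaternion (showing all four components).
-3 - 10i + 0j + 0k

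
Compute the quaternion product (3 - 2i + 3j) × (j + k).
-3 + 3i + 5j + k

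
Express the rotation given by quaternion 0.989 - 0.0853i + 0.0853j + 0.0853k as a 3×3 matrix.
[[0.9709, -0.1833, 0.1542], [0.1542, 0.9709, 0.1833], [-0.1833, -0.1542, 0.9709]]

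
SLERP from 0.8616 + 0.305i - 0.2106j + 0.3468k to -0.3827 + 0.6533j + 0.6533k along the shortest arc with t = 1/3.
0.8559 + 0.2432i - 0.4562j - 0.0117k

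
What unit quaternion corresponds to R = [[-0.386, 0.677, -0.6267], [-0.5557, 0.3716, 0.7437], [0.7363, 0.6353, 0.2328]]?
0.5519 - 0.0491i - 0.6174j - 0.5584k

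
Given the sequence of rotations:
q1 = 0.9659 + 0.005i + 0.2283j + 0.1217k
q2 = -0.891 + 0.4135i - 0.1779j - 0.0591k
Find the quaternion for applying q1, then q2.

q2 · q1 = -0.8149 + 0.3868i - 0.4259j - 0.0702k
-0.8149 + 0.3868i - 0.4259j - 0.0702k


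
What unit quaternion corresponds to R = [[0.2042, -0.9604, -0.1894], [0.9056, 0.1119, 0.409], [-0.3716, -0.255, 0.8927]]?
0.7431 - 0.2234i + 0.0613j + 0.6278k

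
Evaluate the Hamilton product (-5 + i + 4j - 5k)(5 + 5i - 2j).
-22 - 30i + 5j - 47k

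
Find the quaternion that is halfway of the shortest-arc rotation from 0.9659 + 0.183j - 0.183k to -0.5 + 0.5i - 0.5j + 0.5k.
0.8031 - 0.2739i + 0.3742j - 0.3742k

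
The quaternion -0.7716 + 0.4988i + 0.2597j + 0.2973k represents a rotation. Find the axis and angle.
axis = (0.7841, 0.4083, 0.4674), θ = 281°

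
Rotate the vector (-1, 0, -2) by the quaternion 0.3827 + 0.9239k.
(0.707, -0.707, -2)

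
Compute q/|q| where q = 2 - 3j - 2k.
0.4851 - 0.7276j - 0.4851k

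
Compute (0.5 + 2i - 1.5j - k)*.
0.5 - 2i + 1.5j + k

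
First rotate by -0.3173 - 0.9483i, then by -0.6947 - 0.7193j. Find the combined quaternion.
0.2204 + 0.6588i + 0.2282j - 0.6821k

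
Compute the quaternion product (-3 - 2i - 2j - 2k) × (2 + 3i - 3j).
-6 - 19i - j + 8k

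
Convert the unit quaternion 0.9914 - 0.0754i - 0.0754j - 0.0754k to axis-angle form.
axis = (-√3/3, -√3/3, -√3/3), θ = 15°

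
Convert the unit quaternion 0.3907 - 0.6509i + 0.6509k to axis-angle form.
axis = (-√2/2, 0, √2/2), θ = 134°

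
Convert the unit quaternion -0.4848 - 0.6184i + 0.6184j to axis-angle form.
axis = (-√2/2, √2/2, 0), θ = 238°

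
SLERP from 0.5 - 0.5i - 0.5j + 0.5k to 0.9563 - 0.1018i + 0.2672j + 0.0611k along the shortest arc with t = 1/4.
0.7093 - 0.4459i - 0.3321j + 0.4333k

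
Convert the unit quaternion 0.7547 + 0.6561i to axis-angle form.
axis = (1, 0, 0), θ = 82°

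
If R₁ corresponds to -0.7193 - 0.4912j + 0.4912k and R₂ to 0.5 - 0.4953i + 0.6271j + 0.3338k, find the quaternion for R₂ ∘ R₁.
-0.2156 + 0.8283i - 0.4534j + 0.2488k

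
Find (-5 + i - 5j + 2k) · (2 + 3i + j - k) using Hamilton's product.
-6 - 10i - 8j + 25k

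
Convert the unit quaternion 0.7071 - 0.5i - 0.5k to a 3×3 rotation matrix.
[[0.5, 0.7071, 0.5], [-0.7071, 0, 0.7071], [0.5, -0.7071, 0.5]]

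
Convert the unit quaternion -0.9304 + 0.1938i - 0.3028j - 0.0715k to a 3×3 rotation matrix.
[[0.8064, -0.2504, 0.5357], [0.0157, 0.9147, 0.4039], [-0.5912, -0.3173, 0.7415]]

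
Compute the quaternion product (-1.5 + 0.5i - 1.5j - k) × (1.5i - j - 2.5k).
-4.75 + 0.5i + 1.25j + 5.5k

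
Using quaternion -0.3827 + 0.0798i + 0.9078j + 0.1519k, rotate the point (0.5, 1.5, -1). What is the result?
(0.715, 1.089, 1.343)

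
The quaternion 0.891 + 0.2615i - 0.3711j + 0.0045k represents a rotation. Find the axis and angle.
axis = (0.576, -0.8174, 0.0099), θ = 54°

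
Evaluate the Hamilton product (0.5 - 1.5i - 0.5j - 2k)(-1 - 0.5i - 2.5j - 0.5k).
-3.5 - 3.5i - 0.5j + 5.25k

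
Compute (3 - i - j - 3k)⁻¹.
0.15 + 0.05i + 0.05j + 0.15k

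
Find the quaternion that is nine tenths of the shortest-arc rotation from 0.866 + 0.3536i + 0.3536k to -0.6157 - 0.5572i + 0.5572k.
0.6766 + 0.5611i - 0.4769k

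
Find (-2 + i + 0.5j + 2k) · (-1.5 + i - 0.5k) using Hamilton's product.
3 - 3.75i + 1.75j - 2.5k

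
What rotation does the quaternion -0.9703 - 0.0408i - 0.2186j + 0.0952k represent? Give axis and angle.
axis = (-0.1687, -0.9037, 0.3936), θ = 332°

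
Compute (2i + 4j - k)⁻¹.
-0.0952i - 0.1905j + 0.0476k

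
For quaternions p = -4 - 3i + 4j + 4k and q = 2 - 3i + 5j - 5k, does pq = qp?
No: pq = -17 - 34i - 39j + 25k ≠ -17 + 46i + 15j + 31k = qp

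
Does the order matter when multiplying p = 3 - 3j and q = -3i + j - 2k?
Yes: pq = 3 - 3i + 3j - 15k ≠ 3 - 15i + 3j + 3k = qp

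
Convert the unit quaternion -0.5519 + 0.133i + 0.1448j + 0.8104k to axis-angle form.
axis = (0.1595, 0.1736, 0.9718), θ = 247°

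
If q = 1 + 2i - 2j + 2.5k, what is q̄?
1 - 2i + 2j - 2.5k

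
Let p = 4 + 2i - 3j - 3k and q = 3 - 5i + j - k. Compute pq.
22 - 8i + 12j - 26k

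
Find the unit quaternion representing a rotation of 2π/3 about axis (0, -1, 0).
0.5 - 0.866j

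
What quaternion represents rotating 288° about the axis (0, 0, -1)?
-0.809 - 0.5878k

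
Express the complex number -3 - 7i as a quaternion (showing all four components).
-3 - 7i + 0j + 0k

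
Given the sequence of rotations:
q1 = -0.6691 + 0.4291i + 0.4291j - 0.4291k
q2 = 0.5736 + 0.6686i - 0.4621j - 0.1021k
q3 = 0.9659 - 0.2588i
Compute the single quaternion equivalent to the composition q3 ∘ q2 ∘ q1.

q2 · q1 = -0.5162 + 0.0409i + 0.7984j + 0.3074k
q3 · q2 · q1 = -0.488 + 0.1731i + 0.8507j + 0.0903k
-0.488 + 0.1731i + 0.8507j + 0.0903k


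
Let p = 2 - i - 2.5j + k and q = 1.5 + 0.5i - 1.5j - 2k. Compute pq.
1.75 + 6i - 8.25j + 0.25k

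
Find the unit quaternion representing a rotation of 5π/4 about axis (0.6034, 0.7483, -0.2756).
-0.3827 + 0.5575i + 0.6913j - 0.2546k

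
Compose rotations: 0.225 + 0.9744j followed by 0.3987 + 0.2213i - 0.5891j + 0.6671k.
0.6637 - 0.6002i + 0.2559j + 0.3657k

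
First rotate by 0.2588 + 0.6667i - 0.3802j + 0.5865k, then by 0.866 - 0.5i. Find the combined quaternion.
0.5575 + 0.448i - 0.036j + 0.698k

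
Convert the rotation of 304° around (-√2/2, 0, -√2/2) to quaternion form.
-0.8829 - 0.332i - 0.332k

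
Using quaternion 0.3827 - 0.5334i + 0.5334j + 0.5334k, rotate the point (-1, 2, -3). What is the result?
(-1.334, -3.047, 1.713)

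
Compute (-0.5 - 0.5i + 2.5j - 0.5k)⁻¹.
-0.0714 + 0.0714i - 0.3571j + 0.0714k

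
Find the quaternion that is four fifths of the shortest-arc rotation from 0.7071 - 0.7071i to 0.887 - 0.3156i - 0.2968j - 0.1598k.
0.8716 - 0.4059i - 0.2419j - 0.1303k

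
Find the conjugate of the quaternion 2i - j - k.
-2i + j + k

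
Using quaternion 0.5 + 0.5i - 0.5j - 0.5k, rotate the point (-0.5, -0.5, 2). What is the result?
(-2, 0.5, -0.5)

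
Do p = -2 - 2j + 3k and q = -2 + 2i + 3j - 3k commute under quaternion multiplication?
No: pq = 19 - 7i + 4j + 4k ≠ 19 - i - 8j - 4k = qp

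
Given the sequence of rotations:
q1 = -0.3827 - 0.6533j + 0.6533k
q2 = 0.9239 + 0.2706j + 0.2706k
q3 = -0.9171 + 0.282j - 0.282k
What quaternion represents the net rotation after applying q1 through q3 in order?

q2 · q1 = -0.3536 + 0.3536i - 0.7071j + 0.5k
q3 · q2 · q1 = 0.6647 - 0.3827i + 0.4491j - 0.4586k
0.6647 - 0.3827i + 0.4491j - 0.4586k


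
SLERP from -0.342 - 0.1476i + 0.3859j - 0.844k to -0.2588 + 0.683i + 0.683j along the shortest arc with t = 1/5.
-0.3767 + 0.0512i + 0.5302j - 0.7579k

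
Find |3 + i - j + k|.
√12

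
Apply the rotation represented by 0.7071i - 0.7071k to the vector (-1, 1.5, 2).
(-2, -1.5, 1)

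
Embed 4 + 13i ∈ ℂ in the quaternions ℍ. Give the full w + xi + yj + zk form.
4 + 13i + 0j + 0k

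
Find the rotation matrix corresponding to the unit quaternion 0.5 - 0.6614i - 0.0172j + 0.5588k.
[[0.3749, -0.536, -0.7564], [0.5816, -0.4994, 0.6422], [-0.722, -0.6806, 0.1245]]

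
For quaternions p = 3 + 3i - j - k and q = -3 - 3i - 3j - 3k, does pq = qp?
No: pq = -6 - 18i + 6j - 18k ≠ -6 - 18i - 18j + 6k = qp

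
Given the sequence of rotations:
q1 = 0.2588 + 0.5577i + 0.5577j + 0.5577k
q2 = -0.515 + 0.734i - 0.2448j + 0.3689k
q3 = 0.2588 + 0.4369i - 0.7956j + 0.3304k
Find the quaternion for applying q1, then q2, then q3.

q2 · q1 = -0.6118 - 0.4395i - 0.5542j + 0.3541k
q3 · q2 · q1 = -0.5242 - 0.4797i + 0.0434j - 0.7023k
-0.5242 - 0.4797i + 0.0434j - 0.7023k


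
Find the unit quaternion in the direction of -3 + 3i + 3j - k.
-0.5669 + 0.5669i + 0.5669j - 0.189k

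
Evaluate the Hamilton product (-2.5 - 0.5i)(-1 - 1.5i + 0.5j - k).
1.75 + 4.25i - 1.75j + 2.25k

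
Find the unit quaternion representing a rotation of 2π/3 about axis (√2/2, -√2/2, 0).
0.5 + 0.6124i - 0.6124j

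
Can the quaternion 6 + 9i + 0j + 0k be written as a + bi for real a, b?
Yes. The quaternion 6 + 9i has j- and k-coefficients y = z = 0, so it lies in the complex subalgebra spanned by 1 and i.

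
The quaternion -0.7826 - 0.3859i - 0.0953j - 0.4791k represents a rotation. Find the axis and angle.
axis = (-0.6199, -0.1531, -0.7696), θ = 283°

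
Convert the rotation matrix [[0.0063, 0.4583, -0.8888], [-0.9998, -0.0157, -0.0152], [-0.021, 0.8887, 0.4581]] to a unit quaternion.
0.6018 + 0.3755i - 0.3605j - 0.6057k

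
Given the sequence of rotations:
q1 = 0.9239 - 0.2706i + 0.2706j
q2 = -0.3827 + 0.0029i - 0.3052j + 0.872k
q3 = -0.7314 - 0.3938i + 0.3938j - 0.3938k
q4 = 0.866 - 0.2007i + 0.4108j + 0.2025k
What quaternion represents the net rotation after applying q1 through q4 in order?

q2 · q1 = -0.2702 - 0.1297i - 0.6215j + 0.7238k
q3 · q2 · q1 = 0.6763 + 0.2416i + 0.6843j - 0.1272k
q4 · q3 · q2 · q1 = 0.3788 - 0.1173i + 0.8938j - 0.2098k
0.3788 - 0.1173i + 0.8938j - 0.2098k


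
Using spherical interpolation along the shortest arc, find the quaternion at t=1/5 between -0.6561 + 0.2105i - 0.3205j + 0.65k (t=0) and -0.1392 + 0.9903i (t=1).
-0.6201 + 0.4473i - 0.285j + 0.5781k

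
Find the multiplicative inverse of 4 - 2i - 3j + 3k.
0.1053 + 0.0526i + 0.0789j - 0.0789k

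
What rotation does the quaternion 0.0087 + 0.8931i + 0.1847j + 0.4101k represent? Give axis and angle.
axis = (0.8931, 0.1847, 0.4101), θ = 179°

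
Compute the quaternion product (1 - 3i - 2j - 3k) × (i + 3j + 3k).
18 + 4i + 9j - 4k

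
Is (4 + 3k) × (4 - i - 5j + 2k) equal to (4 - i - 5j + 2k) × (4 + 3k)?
No: pq = 10 + 11i - 23j + 20k ≠ 10 - 19i - 17j + 20k = qp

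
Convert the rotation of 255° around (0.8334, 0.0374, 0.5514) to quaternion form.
-0.6088 + 0.6612i + 0.0297j + 0.4375k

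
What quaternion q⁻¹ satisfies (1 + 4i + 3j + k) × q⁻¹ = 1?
0.037 - 0.1481i - 0.1111j - 0.037k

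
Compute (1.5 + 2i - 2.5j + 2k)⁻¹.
0.0909 - 0.1212i + 0.1515j - 0.1212k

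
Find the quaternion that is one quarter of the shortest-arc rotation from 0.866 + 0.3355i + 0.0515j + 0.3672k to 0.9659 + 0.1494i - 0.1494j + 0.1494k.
0.9025 + 0.2923i + 0.0009j + 0.3163k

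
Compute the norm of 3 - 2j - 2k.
√17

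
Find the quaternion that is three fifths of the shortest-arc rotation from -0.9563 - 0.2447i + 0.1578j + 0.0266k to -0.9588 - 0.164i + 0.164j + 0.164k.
-0.9607 - 0.1969i + 0.162j + 0.1093k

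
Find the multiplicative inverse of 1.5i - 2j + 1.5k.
-0.1765i + 0.2353j - 0.1765k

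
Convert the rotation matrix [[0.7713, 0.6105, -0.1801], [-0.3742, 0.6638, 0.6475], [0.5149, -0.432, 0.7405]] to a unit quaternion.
0.891 - 0.3029i - 0.195j - 0.2763k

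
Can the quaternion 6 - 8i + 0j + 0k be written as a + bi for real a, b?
Yes. The quaternion 6 - 8i has j- and k-coefficients y = z = 0, so it lies in the complex subalgebra spanned by 1 and i.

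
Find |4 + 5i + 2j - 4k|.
√61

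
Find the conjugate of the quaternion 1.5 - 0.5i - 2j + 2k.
1.5 + 0.5i + 2j - 2k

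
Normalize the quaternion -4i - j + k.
-0.9428i - 0.2357j + 0.2357k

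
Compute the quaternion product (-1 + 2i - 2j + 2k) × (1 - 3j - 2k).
-3 + 12i + 5j - 2k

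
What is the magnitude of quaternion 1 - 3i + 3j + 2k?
√23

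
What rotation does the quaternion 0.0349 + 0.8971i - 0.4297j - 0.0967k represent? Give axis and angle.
axis = (0.8976, -0.43, -0.0968), θ = 176°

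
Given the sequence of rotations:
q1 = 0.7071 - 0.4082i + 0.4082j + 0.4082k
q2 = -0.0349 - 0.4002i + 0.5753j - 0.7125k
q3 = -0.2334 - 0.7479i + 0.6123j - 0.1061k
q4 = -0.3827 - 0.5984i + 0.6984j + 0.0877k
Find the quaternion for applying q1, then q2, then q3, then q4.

q2 · q1 = -0.132 + 0.2569i + 0.8468j - 0.4466k
q3 · q2 · q1 = -0.3429 - 0.1448i - 0.6397j - 0.6724k
q4 · q3 · q2 · q1 = 0.5503 - 0.1529i - 0.4097j + 0.7112k
0.5503 - 0.1529i - 0.4097j + 0.7112k


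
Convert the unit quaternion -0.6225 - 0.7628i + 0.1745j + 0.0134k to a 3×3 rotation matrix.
[[0.9387, -0.2495, -0.2377], [-0.2829, -0.1641, -0.945], [0.1968, 0.9544, -0.2246]]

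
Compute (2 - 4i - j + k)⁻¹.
0.0909 + 0.1818i + 0.0455j - 0.0455k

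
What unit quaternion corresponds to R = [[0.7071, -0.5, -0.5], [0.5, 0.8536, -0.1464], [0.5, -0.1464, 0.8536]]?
0.9239 - 0.2706j + 0.2706k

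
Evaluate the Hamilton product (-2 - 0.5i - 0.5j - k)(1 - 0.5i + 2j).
-1.25 + 2.5i - 4j - 2.25k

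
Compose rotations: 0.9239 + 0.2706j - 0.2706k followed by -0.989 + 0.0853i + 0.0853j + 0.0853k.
-0.9137 + 0.0326i - 0.1657j + 0.3695k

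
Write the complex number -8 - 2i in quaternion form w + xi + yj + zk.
-8 - 2i + 0j + 0k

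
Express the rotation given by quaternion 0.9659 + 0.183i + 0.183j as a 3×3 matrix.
[[0.933, 0.067, 0.3535], [0.067, 0.933, -0.3535], [-0.3535, 0.3535, 0.866]]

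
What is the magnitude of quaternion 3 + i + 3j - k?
√20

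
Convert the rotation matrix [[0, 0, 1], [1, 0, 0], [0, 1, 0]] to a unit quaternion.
0.5 + 0.5i + 0.5j + 0.5k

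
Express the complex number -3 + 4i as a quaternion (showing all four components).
-3 + 4i + 0j + 0k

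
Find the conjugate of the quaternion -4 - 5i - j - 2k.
-4 + 5i + j + 2k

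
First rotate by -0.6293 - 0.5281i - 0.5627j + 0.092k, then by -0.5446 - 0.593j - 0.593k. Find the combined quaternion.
0.0636 - 0.1006i + 0.9928j + 0.0099k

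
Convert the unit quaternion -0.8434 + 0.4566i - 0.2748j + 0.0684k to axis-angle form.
axis = (0.8498, -0.5115, 0.1273), θ = 295°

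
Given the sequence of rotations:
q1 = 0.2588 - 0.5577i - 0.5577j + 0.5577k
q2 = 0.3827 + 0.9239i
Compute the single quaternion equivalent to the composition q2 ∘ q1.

q2 · q1 = 0.6143 + 0.0257i - 0.7287j - 0.3018k
0.6143 + 0.0257i - 0.7287j - 0.3018k


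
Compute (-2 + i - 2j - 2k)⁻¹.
-0.1538 - 0.0769i + 0.1538j + 0.1538k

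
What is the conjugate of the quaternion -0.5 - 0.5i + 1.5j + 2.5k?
-0.5 + 0.5i - 1.5j - 2.5k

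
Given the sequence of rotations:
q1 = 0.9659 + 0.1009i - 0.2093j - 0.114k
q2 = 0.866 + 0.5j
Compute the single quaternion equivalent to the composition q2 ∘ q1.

q2 · q1 = 0.9411 + 0.0304i + 0.3017j - 0.1492k
0.9411 + 0.0304i + 0.3017j - 0.1492k


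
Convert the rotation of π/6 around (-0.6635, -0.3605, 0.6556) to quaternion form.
0.9659 - 0.1717i - 0.0933j + 0.1697k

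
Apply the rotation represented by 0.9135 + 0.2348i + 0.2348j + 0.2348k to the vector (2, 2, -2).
(-0.157, 3.275, -1.118)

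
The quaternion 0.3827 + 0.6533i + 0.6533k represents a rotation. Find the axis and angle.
axis = (√2/2, 0, √2/2), θ = 3π/4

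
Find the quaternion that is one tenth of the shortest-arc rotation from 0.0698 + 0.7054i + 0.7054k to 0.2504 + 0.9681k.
0.092 + 0.6482i + 0.7559k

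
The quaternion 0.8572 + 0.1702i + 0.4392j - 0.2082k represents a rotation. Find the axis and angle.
axis = (0.3305, 0.8528, -0.4043), θ = 62°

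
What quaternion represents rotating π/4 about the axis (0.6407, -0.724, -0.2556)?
0.9239 + 0.2452i - 0.2771j - 0.0978k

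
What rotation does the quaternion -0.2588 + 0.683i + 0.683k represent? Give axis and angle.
axis = (√2/2, 0, √2/2), θ = 7π/6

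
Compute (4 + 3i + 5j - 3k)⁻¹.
0.0678 - 0.0508i - 0.0847j + 0.0508k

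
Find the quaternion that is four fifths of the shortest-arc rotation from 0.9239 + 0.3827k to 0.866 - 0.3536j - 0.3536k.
0.932 - 0.2957j - 0.2097k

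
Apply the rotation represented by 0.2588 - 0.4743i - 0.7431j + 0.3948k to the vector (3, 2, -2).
(1.271, 3.887, -0.526)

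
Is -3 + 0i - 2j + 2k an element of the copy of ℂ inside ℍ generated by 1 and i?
No. The quaternion -3 - 2j + 2k has j-coefficient y = -2 and k-coefficient z = 2, not both zero, so it does not lie in the complex subalgebra spanned by 1 and i.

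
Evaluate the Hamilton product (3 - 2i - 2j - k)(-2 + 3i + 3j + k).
7 + 14i + 12j + 5k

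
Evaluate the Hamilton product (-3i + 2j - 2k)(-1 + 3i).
9 + 3i - 8j - 4k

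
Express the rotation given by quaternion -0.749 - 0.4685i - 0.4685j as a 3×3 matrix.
[[0.561, 0.439, 0.7018], [0.439, 0.561, -0.7018], [-0.7018, 0.7018, 0.122]]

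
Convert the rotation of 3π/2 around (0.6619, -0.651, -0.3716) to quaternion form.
-0.7071 + 0.468i - 0.4603j - 0.2628k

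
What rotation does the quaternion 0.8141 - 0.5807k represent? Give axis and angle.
axis = (0, 0, -1), θ = 71°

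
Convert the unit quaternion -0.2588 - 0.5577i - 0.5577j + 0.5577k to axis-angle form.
axis = (-√3/3, -√3/3, √3/3), θ = 7π/6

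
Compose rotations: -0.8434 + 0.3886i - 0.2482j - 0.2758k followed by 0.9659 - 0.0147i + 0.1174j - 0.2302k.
-0.8433 + 0.2982i - 0.4323j - 0.1142k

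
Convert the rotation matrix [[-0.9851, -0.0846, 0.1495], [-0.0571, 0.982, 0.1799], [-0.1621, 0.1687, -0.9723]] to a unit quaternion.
0.0785 - 0.0357i + 0.9924j + 0.0878k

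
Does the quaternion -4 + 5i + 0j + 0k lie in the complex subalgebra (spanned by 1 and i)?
Yes. The quaternion -4 + 5i has j- and k-coefficients y = z = 0, so it lies in the complex subalgebra spanned by 1 and i.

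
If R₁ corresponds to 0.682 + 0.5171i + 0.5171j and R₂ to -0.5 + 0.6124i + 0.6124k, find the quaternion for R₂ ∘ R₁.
-0.6577 - 0.1576i + 0.0581j + 0.7343k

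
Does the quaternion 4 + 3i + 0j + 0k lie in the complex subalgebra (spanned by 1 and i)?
Yes. The quaternion 4 + 3i has j- and k-coefficients y = z = 0, so it lies in the complex subalgebra spanned by 1 and i.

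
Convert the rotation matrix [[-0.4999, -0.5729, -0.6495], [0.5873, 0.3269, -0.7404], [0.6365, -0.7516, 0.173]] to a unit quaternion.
-0.5 + 0.0056i + 0.643j - 0.5801k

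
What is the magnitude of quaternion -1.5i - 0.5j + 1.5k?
2.179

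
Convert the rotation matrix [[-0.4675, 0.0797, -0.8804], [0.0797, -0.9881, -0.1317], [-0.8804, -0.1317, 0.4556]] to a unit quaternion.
-0.516i - 0.0772j + 0.8531k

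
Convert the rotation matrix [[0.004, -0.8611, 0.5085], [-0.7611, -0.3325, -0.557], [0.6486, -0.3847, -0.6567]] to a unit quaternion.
0.061 + 0.7059i - 0.5745j + 0.4098k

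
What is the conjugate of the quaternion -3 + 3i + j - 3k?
-3 - 3i - j + 3k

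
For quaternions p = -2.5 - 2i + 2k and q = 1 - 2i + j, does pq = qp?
No: pq = -6.5 + i - 6.5j ≠ -6.5 + 5i + 1.5j + 4k = qp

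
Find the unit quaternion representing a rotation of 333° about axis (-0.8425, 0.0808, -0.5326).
-0.9724 - 0.1967i + 0.0189j - 0.1243k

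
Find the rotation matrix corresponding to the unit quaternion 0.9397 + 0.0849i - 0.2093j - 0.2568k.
[[0.7805, 0.4471, -0.437], [-0.5182, 0.8537, -0.0521], [0.3498, 0.2671, 0.898]]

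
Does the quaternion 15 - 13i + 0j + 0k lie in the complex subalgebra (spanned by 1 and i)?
Yes. The quaternion 15 - 13i has j- and k-coefficients y = z = 0, so it lies in the complex subalgebra spanned by 1 and i.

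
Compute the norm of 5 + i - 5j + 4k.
√67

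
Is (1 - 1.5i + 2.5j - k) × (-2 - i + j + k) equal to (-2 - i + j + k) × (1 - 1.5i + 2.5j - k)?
No: pq = -5 + 5.5i - 1.5j + 4k ≠ -5 - 1.5i - 6.5j + 2k = qp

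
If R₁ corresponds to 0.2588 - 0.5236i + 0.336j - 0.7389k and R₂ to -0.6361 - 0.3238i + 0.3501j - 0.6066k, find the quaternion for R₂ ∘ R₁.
-0.9 + 0.1944i - 0.0448j + 0.3875k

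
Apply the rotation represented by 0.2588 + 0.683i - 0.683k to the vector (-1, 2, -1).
(1.573, -1.025, 1.573)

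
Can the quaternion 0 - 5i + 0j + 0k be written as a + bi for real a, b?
Yes. The quaternion -5i has j- and k-coefficients y = z = 0, so it lies in the complex subalgebra spanned by 1 and i.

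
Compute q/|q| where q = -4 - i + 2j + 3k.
-0.7303 - 0.1826i + 0.3651j + 0.5477k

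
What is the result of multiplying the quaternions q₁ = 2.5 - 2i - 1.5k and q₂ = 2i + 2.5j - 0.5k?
3.25 + 8.75i + 2.25j - 6.25k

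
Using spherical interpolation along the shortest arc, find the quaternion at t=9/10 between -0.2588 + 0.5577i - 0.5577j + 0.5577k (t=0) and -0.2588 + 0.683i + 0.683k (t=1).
-0.263 + 0.6809i - 0.0592j + 0.6809k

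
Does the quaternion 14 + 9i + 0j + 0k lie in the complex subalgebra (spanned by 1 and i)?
Yes. The quaternion 14 + 9i has j- and k-coefficients y = z = 0, so it lies in the complex subalgebra spanned by 1 and i.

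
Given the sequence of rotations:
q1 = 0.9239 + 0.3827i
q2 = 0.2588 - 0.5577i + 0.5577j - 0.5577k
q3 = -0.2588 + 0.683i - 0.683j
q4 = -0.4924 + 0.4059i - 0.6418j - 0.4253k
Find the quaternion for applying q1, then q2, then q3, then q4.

q2 · q1 = 0.4525 - 0.4162i + 0.3018j - 0.7287k
q3 · q2 · q1 = 0.3733 + 0.9145i + 0.1105j + 0.1105k
q4 · q3 · q2 · q1 = -0.4371 - 0.3227i - 0.7278j + 0.4186k
-0.4371 - 0.3227i - 0.7278j + 0.4186k


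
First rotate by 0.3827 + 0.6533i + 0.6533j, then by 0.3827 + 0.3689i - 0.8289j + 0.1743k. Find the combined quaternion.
0.447 + 0.2773i + 0.0467j + 0.8492k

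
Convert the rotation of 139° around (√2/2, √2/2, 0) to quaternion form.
0.3502 + 0.6623i + 0.6623j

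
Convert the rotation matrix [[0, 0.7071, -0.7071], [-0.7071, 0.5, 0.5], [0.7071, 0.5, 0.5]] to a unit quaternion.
0.7071 - 0.5j - 0.5k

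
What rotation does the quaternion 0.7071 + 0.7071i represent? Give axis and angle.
axis = (1, 0, 0), θ = π/2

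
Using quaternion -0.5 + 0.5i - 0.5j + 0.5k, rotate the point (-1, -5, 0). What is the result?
(0, 1, 5)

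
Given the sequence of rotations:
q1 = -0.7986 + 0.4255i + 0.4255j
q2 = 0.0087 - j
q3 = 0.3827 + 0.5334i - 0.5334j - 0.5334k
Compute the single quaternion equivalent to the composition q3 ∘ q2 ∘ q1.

q2 · q1 = 0.4186 + 0.0037i + 0.8023j + 0.4255k
q3 · q2 · q1 = 0.8131 + 0.4257i - 0.1452j + 0.3695k
0.8131 + 0.4257i - 0.1452j + 0.3695k


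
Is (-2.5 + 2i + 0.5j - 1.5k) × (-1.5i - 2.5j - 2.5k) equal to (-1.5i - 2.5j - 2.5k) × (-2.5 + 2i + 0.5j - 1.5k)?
No: pq = 0.5 - 1.25i + 13.5j + 2k ≠ 0.5 + 8.75i - j + 10.5k = qp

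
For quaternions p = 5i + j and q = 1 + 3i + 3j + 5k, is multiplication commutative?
No: pq = -18 + 10i - 24j + 12k ≠ -18 + 26j - 12k = qp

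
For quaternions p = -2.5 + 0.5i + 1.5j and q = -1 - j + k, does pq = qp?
No: pq = 4 + i + 0.5j - 3k ≠ 4 - 2i + 1.5j - 2k = qp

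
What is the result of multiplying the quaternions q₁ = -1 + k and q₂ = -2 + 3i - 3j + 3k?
-1 + 6j - 5k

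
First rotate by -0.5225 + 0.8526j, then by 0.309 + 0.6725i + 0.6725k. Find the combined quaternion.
-0.1615 - 0.9248i + 0.2635j + 0.222k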